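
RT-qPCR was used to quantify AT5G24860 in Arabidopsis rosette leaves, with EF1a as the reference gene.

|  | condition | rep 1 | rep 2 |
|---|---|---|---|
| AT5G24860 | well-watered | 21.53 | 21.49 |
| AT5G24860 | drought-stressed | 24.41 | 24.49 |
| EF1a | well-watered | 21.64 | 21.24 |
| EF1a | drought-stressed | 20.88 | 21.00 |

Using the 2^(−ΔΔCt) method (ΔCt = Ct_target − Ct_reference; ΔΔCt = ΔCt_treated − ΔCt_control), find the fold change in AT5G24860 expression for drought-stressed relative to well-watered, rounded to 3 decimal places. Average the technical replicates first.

0.092

Mean Ct: AT5G24860 well-watered 21.510; AT5G24860 drought-stressed 24.450; EF1a well-watered 21.440; EF1a drought-stressed 20.940
ΔCt(well-watered) = 21.510 − 21.440 = 0.070
ΔCt(drought-stressed) = 24.450 − 20.940 = 3.510
ΔΔCt = 3.510 − 0.070 = 3.440
Fold change = 2^(−3.440) = 0.0921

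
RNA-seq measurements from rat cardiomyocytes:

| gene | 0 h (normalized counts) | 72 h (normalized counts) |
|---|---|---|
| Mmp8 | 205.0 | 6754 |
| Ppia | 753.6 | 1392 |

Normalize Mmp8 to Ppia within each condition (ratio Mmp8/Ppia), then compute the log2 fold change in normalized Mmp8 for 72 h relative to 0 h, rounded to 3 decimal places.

Mmp8/Ppia (0 h) = 205.0 / 753.6 = 0.27203
Mmp8/Ppia (72 h) = 6754 / 1392 = 4.852
Fold change = 4.852 / 0.27203 = 17.8365
log2(17.8365) = 4.1568

4.157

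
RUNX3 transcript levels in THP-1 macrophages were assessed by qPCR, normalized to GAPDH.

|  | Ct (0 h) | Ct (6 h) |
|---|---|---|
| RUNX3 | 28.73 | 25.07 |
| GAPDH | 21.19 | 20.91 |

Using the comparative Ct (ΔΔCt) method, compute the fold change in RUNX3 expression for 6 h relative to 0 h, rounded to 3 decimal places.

10.411

ΔCt(0 h) = 28.730 − 21.190 = 7.540
ΔCt(6 h) = 25.070 − 20.910 = 4.160
ΔΔCt = 4.160 − 7.540 = -3.380
Fold change = 2^(−(-3.380)) = 2^3.380 = 10.4107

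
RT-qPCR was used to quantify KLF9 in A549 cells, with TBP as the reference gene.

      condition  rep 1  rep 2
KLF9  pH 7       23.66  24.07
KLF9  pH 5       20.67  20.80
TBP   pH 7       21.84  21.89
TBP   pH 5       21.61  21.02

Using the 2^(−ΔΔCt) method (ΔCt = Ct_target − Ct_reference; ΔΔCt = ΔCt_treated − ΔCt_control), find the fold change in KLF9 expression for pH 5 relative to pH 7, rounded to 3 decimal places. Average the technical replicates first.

Mean Ct: KLF9 pH 7 23.865; KLF9 pH 5 20.735; TBP pH 7 21.865; TBP pH 5 21.315
ΔCt(pH 7) = 23.865 − 21.865 = 2.000
ΔCt(pH 5) = 20.735 − 21.315 = -0.580
ΔΔCt = -0.580 − 2.000 = -2.580
Fold change = 2^(−(-2.580)) = 2^2.580 = 5.9794

5.979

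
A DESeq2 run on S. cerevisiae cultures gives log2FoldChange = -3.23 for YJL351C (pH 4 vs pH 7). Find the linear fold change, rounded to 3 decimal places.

0.107

Fold change = 2^(-3.23) = 0.1066
That is, YJL351C drops to 10.7% of the pH 7 level.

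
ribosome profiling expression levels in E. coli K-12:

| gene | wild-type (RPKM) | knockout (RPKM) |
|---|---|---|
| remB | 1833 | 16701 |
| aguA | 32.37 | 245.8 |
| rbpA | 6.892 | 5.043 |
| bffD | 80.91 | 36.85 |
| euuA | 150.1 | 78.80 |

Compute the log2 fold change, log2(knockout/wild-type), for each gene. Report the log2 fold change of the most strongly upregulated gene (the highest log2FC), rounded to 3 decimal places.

3.188

log2(16701/1833) = 3.188  (remB)
log2(245.8/32.37) = 2.925  (aguA)
log2(5.043/6.892) = -0.451  (rbpA)
log2(36.85/80.91) = -1.135  (bffD)
log2(78.80/150.1) = -0.930  (euuA)
remB is most strongly upregulated.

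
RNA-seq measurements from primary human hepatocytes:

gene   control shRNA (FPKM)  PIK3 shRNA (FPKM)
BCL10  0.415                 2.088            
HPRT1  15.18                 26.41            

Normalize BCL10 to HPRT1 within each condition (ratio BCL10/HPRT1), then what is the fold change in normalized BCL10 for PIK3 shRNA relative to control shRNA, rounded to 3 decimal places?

2.892

BCL10/HPRT1 (control shRNA) = 0.415 / 15.18 = 0.027339
BCL10/HPRT1 (PIK3 shRNA) = 2.088 / 26.41 = 0.079061
Fold change = 0.079061 / 0.027339 = 2.8919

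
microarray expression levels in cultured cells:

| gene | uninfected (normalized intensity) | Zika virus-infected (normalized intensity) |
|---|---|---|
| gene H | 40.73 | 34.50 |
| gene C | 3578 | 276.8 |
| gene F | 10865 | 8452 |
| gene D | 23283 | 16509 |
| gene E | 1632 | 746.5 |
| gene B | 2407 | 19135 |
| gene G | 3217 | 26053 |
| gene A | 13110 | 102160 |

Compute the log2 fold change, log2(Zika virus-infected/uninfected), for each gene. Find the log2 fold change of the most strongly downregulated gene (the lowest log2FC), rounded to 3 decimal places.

log2(34.50/40.73) = -0.239  (gene H)
log2(276.8/3578) = -3.692  (gene C)
log2(8452/10865) = -0.362  (gene F)
log2(16509/23283) = -0.496  (gene D)
log2(746.5/1632) = -1.128  (gene E)
log2(19135/2407) = 2.991  (gene B)
log2(26053/3217) = 3.018  (gene G)
log2(102160/13110) = 2.962  (gene A)
gene C is most strongly downregulated.

-3.692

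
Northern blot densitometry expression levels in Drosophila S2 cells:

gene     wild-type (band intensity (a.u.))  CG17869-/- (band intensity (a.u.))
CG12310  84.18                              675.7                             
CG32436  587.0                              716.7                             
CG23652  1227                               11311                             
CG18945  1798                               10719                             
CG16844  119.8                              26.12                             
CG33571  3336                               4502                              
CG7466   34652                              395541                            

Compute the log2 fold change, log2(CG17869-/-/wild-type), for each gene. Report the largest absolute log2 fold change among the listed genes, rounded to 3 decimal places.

3.513

log2(675.7/84.18) = 3.005  (CG12310)
log2(716.7/587.0) = 0.288  (CG32436)
log2(11311/1227) = 3.205  (CG23652)
log2(10719/1798) = 2.576  (CG18945)
log2(26.12/119.8) = -2.197  (CG16844)
log2(4502/3336) = 0.432  (CG33571)
log2(395541/34652) = 3.513  (CG7466)
The largest magnitude belongs to CG7466.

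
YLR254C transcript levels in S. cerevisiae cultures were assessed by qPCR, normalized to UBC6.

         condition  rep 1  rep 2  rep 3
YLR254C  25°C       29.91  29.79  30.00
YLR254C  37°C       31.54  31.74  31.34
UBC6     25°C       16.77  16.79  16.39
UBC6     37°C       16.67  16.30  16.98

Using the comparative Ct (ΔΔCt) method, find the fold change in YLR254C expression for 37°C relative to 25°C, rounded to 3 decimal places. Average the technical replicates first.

Mean Ct: YLR254C 25°C 29.900; YLR254C 37°C 31.540; UBC6 25°C 16.650; UBC6 37°C 16.650
ΔCt(25°C) = 29.900 − 16.650 = 13.250
ΔCt(37°C) = 31.540 − 16.650 = 14.890
ΔΔCt = 14.890 − 13.250 = 1.640
Fold change = 2^(−1.640) = 0.3209

0.321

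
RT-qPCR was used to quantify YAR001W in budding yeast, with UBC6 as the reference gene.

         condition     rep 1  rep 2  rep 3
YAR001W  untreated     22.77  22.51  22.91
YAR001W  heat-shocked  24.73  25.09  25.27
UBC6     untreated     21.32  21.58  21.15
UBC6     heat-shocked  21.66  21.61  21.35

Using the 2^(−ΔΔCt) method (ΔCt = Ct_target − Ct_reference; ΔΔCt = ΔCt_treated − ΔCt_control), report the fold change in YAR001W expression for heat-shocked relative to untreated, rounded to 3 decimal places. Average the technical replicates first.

Mean Ct: YAR001W untreated 22.730; YAR001W heat-shocked 25.030; UBC6 untreated 21.350; UBC6 heat-shocked 21.540
ΔCt(untreated) = 22.730 − 21.350 = 1.380
ΔCt(heat-shocked) = 25.030 − 21.540 = 3.490
ΔΔCt = 3.490 − 1.380 = 2.110
Fold change = 2^(−2.110) = 0.2316

0.232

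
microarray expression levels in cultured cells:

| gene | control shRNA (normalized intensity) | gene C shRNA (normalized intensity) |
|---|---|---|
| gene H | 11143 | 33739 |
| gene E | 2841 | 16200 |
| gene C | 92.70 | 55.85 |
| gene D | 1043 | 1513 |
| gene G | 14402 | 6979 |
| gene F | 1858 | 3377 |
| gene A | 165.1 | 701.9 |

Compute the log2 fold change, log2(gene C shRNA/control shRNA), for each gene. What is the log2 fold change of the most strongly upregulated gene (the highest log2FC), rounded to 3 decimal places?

2.512

log2(33739/11143) = 1.598  (gene H)
log2(16200/2841) = 2.512  (gene E)
log2(55.85/92.70) = -0.731  (gene C)
log2(1513/1043) = 0.537  (gene D)
log2(6979/14402) = -1.045  (gene G)
log2(3377/1858) = 0.862  (gene F)
log2(701.9/165.1) = 2.088  (gene A)
gene E is most strongly upregulated.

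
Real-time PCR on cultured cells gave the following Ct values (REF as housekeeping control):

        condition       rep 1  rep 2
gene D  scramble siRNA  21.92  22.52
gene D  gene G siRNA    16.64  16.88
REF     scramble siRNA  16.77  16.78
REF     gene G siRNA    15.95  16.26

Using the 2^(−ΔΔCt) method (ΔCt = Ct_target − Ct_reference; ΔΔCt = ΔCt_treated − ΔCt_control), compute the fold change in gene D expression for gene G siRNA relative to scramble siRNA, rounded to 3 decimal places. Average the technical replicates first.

Mean Ct: gene D scramble siRNA 22.220; gene D gene G siRNA 16.760; REF scramble siRNA 16.775; REF gene G siRNA 16.105
ΔCt(scramble siRNA) = 22.220 − 16.775 = 5.445
ΔCt(gene G siRNA) = 16.760 − 16.105 = 0.655
ΔΔCt = 0.655 − 5.445 = -4.790
Fold change = 2^(−(-4.790)) = 2^4.790 = 27.6652

27.665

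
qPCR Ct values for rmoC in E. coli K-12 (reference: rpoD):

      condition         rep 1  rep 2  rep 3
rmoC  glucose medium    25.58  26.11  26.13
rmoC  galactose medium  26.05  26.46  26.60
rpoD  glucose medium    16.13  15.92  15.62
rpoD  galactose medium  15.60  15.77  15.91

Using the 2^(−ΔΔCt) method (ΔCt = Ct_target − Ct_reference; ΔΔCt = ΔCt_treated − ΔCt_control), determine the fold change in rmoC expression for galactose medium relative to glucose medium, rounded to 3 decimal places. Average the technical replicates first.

0.678

Mean Ct: rmoC glucose medium 25.940; rmoC galactose medium 26.370; rpoD glucose medium 15.890; rpoD galactose medium 15.760
ΔCt(glucose medium) = 25.940 − 15.890 = 10.050
ΔCt(galactose medium) = 26.370 − 15.760 = 10.610
ΔΔCt = 10.610 − 10.050 = 0.560
Fold change = 2^(−0.560) = 0.6783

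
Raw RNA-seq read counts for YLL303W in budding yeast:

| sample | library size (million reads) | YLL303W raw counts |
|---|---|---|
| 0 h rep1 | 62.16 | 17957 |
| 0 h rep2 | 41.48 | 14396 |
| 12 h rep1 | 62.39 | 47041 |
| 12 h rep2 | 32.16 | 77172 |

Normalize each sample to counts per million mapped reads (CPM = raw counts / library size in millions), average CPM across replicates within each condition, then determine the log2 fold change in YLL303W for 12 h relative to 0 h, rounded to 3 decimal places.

2.310

CPM(0 h rep1) = 17957 / 62.16 = 288.8835
CPM(0 h rep2) = 14396 / 41.48 = 347.0588
CPM(12 h rep1) = 47041 / 62.39 = 753.9830
CPM(12 h rep2) = 77172 / 32.16 = 2399.6269
mean CPM(0 h) = 317.9712; mean CPM(12 h) = 1576.8049
Fold change = 1576.8049 / 317.9712 = 4.95896
log2(4.95896) = 2.3100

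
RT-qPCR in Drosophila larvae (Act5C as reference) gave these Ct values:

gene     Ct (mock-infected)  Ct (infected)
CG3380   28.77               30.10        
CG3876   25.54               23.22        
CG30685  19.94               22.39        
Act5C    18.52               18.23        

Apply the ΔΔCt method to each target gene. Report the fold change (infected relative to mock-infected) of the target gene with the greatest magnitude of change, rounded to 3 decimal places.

CG3380: ΔΔCt = (30.10−18.23) − (28.77−18.52) = 11.87 − 10.25 = 1.62; fold change = 2^-1.62 = 0.325
CG3876: ΔΔCt = (23.22−18.23) − (25.54−18.52) = 4.99 − 7.02 = -2.03; fold change = 2^2.03 = 4.084
CG30685: ΔΔCt = (22.39−18.23) − (19.94−18.52) = 4.16 − 1.42 = 2.74; fold change = 2^-2.74 = 0.150
CG30685 has the largest |ΔΔCt| = 2.74.

0.150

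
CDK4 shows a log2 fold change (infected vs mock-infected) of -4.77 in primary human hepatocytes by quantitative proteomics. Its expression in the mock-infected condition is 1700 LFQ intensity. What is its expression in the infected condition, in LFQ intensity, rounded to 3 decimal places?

62.307

Fold change = 2^(-4.77) = 0.0367
infected expression = 1700 × 0.0367 = 62.307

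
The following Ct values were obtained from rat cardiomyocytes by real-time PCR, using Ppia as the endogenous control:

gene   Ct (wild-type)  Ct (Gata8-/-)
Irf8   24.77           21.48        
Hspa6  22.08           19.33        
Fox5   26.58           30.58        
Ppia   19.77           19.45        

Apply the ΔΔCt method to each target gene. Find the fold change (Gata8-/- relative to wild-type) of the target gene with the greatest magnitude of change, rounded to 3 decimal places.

Irf8: ΔΔCt = (21.48−19.45) − (24.77−19.77) = 2.03 − 5.00 = -2.97; fold change = 2^2.97 = 7.835
Hspa6: ΔΔCt = (19.33−19.45) − (22.08−19.77) = -0.12 − 2.31 = -2.43; fold change = 2^2.43 = 5.389
Fox5: ΔΔCt = (30.58−19.45) − (26.58−19.77) = 11.13 − 6.81 = 4.32; fold change = 2^-4.32 = 0.050
Fox5 has the largest |ΔΔCt| = 4.32.

0.050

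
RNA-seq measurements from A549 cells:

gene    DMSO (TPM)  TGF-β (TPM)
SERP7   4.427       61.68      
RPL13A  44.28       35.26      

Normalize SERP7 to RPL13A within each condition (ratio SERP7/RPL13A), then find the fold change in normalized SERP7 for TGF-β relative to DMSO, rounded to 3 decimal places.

SERP7/RPL13A (DMSO) = 4.427 / 44.28 = 0.099977
SERP7/RPL13A (TGF-β) = 61.68 / 35.26 = 1.7493
Fold change = 1.7493 / 0.099977 = 17.4969

17.497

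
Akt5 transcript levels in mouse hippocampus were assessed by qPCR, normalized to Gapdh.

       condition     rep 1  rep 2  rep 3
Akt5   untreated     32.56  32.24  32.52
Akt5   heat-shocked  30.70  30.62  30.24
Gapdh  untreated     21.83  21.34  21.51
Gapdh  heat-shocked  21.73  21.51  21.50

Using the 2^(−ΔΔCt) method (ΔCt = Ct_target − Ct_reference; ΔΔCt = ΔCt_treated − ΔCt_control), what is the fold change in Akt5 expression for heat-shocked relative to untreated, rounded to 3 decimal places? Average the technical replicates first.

Mean Ct: Akt5 untreated 32.440; Akt5 heat-shocked 30.520; Gapdh untreated 21.560; Gapdh heat-shocked 21.580
ΔCt(untreated) = 32.440 − 21.560 = 10.880
ΔCt(heat-shocked) = 30.520 − 21.580 = 8.940
ΔΔCt = 8.940 − 10.880 = -1.940
Fold change = 2^(−(-1.940)) = 2^1.940 = 3.8371

3.837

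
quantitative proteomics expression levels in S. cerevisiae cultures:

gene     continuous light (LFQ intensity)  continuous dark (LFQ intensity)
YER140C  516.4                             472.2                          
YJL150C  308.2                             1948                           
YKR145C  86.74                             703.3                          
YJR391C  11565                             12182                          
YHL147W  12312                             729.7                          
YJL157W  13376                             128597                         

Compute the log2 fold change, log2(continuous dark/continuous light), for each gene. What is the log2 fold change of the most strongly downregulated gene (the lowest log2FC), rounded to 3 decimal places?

-4.077

log2(472.2/516.4) = -0.129  (YER140C)
log2(1948/308.2) = 2.660  (YJL150C)
log2(703.3/86.74) = 3.019  (YKR145C)
log2(12182/11565) = 0.075  (YJR391C)
log2(729.7/12312) = -4.077  (YHL147W)
log2(128597/13376) = 3.265  (YJL157W)
YHL147W is most strongly downregulated.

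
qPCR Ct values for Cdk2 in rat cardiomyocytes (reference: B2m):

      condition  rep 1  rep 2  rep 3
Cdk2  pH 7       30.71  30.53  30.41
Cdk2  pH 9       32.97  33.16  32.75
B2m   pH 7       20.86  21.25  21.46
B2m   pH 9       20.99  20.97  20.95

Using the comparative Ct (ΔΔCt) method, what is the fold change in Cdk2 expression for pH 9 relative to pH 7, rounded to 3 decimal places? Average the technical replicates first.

Mean Ct: Cdk2 pH 7 30.550; Cdk2 pH 9 32.960; B2m pH 7 21.190; B2m pH 9 20.970
ΔCt(pH 7) = 30.550 − 21.190 = 9.360
ΔCt(pH 9) = 32.960 − 20.970 = 11.990
ΔΔCt = 11.990 − 9.360 = 2.630
Fold change = 2^(−2.630) = 0.1615

0.162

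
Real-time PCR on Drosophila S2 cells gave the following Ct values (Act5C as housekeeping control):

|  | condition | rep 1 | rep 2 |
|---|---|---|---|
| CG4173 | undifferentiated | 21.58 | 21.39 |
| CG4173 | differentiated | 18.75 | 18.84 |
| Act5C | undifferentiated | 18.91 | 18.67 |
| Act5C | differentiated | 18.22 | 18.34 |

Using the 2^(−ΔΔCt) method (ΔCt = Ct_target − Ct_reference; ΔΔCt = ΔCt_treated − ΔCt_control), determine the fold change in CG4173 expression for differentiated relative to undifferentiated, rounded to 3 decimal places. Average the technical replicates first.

Mean Ct: CG4173 undifferentiated 21.485; CG4173 differentiated 18.795; Act5C undifferentiated 18.790; Act5C differentiated 18.280
ΔCt(undifferentiated) = 21.485 − 18.790 = 2.695
ΔCt(differentiated) = 18.795 − 18.280 = 0.515
ΔΔCt = 0.515 − 2.695 = -2.180
Fold change = 2^(−(-2.180)) = 2^2.180 = 4.5315

4.532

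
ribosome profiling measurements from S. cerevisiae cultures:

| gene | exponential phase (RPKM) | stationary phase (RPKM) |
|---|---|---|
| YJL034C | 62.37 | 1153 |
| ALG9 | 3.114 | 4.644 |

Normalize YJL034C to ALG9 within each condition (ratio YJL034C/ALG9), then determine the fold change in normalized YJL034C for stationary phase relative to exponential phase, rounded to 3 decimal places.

YJL034C/ALG9 (exponential phase) = 62.37 / 3.114 = 20.029
YJL034C/ALG9 (stationary phase) = 1153 / 4.644 = 248.28
Fold change = 248.28 / 20.029 = 12.3960

12.396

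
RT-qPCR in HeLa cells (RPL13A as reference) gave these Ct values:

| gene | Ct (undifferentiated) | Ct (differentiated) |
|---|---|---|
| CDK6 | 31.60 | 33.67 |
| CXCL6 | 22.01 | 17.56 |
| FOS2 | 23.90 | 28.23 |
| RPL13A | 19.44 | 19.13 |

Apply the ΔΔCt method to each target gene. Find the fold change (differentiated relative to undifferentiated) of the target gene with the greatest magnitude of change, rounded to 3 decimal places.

CDK6: ΔΔCt = (33.67−19.13) − (31.60−19.44) = 14.54 − 12.16 = 2.38; fold change = 2^-2.38 = 0.192
CXCL6: ΔΔCt = (17.56−19.13) − (22.01−19.44) = -1.57 − 2.57 = -4.14; fold change = 2^4.14 = 17.630
FOS2: ΔΔCt = (28.23−19.13) − (23.90−19.44) = 9.10 − 4.46 = 4.64; fold change = 2^-4.64 = 0.040
FOS2 has the largest |ΔΔCt| = 4.64.

0.040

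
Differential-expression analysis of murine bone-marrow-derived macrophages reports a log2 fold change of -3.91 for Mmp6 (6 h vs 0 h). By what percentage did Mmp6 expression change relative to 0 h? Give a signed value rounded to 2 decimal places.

-93.35%

Fold change = 2^(-3.91) = 0.0665
Percent change = (FC − 1) × 100% = (0.0665 − 1) × 100 = -93.35%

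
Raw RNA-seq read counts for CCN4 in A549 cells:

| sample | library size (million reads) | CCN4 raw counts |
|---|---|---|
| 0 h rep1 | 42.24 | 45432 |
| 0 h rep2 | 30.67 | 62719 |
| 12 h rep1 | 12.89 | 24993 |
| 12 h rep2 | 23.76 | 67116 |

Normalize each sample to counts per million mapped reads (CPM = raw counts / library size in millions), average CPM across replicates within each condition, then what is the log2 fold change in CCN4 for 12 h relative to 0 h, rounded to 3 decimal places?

0.610

CPM(0 h rep1) = 45432 / 42.24 = 1075.5682
CPM(0 h rep2) = 62719 / 30.67 = 2044.9625
CPM(12 h rep1) = 24993 / 12.89 = 1938.9449
CPM(12 h rep2) = 67116 / 23.76 = 2824.7475
mean CPM(0 h) = 1560.2653; mean CPM(12 h) = 2381.8462
Fold change = 2381.8462 / 1560.2653 = 1.52656
log2(1.52656) = 0.6103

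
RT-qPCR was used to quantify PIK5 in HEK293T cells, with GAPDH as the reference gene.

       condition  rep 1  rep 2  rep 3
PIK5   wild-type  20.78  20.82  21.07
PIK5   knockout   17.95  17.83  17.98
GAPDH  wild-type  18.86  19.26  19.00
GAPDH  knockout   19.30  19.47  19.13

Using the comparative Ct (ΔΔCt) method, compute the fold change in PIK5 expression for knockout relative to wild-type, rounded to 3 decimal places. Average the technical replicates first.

Mean Ct: PIK5 wild-type 20.890; PIK5 knockout 17.920; GAPDH wild-type 19.040; GAPDH knockout 19.300
ΔCt(wild-type) = 20.890 − 19.040 = 1.850
ΔCt(knockout) = 17.920 − 19.300 = -1.380
ΔΔCt = -1.380 − 1.850 = -3.230
Fold change = 2^(−(-3.230)) = 2^3.230 = 9.3827

9.383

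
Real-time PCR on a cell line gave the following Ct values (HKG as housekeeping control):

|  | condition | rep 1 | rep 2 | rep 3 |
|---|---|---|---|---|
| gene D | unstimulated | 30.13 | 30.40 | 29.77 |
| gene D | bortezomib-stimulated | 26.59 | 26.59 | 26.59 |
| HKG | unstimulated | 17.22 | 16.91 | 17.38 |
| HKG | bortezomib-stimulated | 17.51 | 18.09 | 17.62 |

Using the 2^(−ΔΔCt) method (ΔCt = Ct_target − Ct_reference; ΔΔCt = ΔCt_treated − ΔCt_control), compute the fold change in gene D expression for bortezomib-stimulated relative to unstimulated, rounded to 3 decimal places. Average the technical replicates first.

Mean Ct: gene D unstimulated 30.100; gene D bortezomib-stimulated 26.590; HKG unstimulated 17.170; HKG bortezomib-stimulated 17.740
ΔCt(unstimulated) = 30.100 − 17.170 = 12.930
ΔCt(bortezomib-stimulated) = 26.590 − 17.740 = 8.850
ΔΔCt = 8.850 − 12.930 = -4.080
Fold change = 2^(−(-4.080)) = 2^4.080 = 16.9123

16.912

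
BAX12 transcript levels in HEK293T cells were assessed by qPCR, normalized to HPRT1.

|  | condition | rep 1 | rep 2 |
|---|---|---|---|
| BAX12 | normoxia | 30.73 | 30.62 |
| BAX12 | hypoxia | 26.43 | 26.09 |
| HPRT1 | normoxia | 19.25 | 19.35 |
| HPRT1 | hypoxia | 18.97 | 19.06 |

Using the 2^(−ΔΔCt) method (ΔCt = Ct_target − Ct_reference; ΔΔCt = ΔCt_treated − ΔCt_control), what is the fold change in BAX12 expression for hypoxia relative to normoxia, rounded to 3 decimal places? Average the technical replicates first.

17.509

Mean Ct: BAX12 normoxia 30.675; BAX12 hypoxia 26.260; HPRT1 normoxia 19.300; HPRT1 hypoxia 19.015
ΔCt(normoxia) = 30.675 − 19.300 = 11.375
ΔCt(hypoxia) = 26.260 − 19.015 = 7.245
ΔΔCt = 7.245 − 11.375 = -4.130
Fold change = 2^(−(-4.130)) = 2^4.130 = 17.5087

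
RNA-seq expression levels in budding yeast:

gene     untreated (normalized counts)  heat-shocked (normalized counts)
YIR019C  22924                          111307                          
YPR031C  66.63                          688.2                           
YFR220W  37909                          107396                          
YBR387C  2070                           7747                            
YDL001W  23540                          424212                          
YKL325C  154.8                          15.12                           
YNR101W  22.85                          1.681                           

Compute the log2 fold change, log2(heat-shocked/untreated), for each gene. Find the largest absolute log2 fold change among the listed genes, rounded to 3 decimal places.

log2(111307/22924) = 2.280  (YIR019C)
log2(688.2/66.63) = 3.369  (YPR031C)
log2(107396/37909) = 1.502  (YFR220W)
log2(7747/2070) = 1.904  (YBR387C)
log2(424212/23540) = 4.172  (YDL001W)
log2(15.12/154.8) = -3.356  (YKL325C)
log2(1.681/22.85) = -3.765  (YNR101W)
The largest magnitude belongs to YDL001W.

4.172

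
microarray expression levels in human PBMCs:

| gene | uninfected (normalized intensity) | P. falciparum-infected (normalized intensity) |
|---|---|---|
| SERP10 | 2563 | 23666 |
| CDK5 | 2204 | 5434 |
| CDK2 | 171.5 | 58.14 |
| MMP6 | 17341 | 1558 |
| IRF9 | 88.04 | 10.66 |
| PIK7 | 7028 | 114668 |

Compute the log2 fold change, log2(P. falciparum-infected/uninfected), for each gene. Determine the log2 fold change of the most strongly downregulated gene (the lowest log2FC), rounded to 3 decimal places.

log2(23666/2563) = 3.207  (SERP10)
log2(5434/2204) = 1.302  (CDK5)
log2(58.14/171.5) = -1.561  (CDK2)
log2(1558/17341) = -3.476  (MMP6)
log2(10.66/88.04) = -3.046  (IRF9)
log2(114668/7028) = 4.028  (PIK7)
MMP6 is most strongly downregulated.

-3.476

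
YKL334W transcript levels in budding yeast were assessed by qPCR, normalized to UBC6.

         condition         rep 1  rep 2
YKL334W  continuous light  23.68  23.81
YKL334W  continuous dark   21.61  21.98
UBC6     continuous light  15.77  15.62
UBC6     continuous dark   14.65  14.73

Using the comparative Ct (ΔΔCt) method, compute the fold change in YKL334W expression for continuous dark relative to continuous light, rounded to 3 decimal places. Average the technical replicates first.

1.925

Mean Ct: YKL334W continuous light 23.745; YKL334W continuous dark 21.795; UBC6 continuous light 15.695; UBC6 continuous dark 14.690
ΔCt(continuous light) = 23.745 − 15.695 = 8.050
ΔCt(continuous dark) = 21.795 − 14.690 = 7.105
ΔΔCt = 7.105 − 8.050 = -0.945
Fold change = 2^(−(-0.945)) = 2^0.945 = 1.9252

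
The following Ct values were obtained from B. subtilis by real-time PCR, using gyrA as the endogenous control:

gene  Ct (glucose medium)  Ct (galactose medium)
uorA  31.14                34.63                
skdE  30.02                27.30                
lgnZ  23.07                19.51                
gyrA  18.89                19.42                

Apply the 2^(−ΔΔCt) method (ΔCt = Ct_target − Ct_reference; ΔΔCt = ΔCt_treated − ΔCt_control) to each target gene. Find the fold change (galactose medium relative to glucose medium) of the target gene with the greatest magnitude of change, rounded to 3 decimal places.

17.030

uorA: ΔΔCt = (34.63−19.42) − (31.14−18.89) = 15.21 − 12.25 = 2.96; fold change = 2^-2.96 = 0.129
skdE: ΔΔCt = (27.30−19.42) − (30.02−18.89) = 7.88 − 11.13 = -3.25; fold change = 2^3.25 = 9.514
lgnZ: ΔΔCt = (19.51−19.42) − (23.07−18.89) = 0.09 − 4.18 = -4.09; fold change = 2^4.09 = 17.030
lgnZ has the largest |ΔΔCt| = 4.09.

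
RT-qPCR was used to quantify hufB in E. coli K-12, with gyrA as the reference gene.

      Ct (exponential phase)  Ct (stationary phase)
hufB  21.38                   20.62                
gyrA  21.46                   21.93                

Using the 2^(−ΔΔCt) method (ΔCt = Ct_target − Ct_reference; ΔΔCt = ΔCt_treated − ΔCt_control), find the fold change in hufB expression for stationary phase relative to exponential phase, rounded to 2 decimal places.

2.35

ΔCt(exponential phase) = 21.380 − 21.460 = -0.080
ΔCt(stationary phase) = 20.620 − 21.930 = -1.310
ΔΔCt = -1.310 − (-0.080) = -1.230
Fold change = 2^(−(-1.230)) = 2^1.230 = 2.346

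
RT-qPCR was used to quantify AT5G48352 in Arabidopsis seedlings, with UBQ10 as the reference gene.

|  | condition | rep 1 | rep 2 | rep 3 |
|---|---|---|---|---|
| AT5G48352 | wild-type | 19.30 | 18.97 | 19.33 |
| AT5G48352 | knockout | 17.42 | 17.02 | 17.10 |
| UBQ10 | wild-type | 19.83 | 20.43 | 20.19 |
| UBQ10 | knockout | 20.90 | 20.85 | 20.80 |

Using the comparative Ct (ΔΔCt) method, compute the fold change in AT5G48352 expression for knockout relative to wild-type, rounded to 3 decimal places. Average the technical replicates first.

6.589

Mean Ct: AT5G48352 wild-type 19.200; AT5G48352 knockout 17.180; UBQ10 wild-type 20.150; UBQ10 knockout 20.850
ΔCt(wild-type) = 19.200 − 20.150 = -0.950
ΔCt(knockout) = 17.180 − 20.850 = -3.670
ΔΔCt = -3.670 − (-0.950) = -2.720
Fold change = 2^(−(-2.720)) = 2^2.720 = 6.5887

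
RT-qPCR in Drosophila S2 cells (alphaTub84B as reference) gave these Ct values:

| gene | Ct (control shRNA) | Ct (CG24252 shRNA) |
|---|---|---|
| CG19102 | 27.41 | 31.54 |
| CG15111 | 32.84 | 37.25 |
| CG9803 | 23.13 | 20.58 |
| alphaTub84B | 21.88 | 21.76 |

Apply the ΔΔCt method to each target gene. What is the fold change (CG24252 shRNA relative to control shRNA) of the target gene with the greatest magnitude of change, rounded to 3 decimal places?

0.043

CG19102: ΔΔCt = (31.54−21.76) − (27.41−21.88) = 9.78 − 5.53 = 4.25; fold change = 2^-4.25 = 0.053
CG15111: ΔΔCt = (37.25−21.76) − (32.84−21.88) = 15.49 − 10.96 = 4.53; fold change = 2^-4.53 = 0.043
CG9803: ΔΔCt = (20.58−21.76) − (23.13−21.88) = -1.18 − 1.25 = -2.43; fold change = 2^2.43 = 5.389
CG15111 has the largest |ΔΔCt| = 4.53.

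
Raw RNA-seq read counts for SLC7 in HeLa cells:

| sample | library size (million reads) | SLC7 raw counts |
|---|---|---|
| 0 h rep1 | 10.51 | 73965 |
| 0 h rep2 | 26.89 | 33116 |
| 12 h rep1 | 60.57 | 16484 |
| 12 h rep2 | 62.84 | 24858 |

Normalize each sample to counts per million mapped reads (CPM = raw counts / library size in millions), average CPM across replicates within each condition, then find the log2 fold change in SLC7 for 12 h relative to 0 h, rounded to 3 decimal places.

-3.630

CPM(0 h rep1) = 73965 / 10.51 = 7037.5833
CPM(0 h rep2) = 33116 / 26.89 = 1231.5359
CPM(12 h rep1) = 16484 / 60.57 = 272.1479
CPM(12 h rep2) = 24858 / 62.84 = 395.5761
mean CPM(0 h) = 4134.5596; mean CPM(12 h) = 333.8620
Fold change = 333.8620 / 4134.5596 = 0.08075
log2(0.08075) = -3.6304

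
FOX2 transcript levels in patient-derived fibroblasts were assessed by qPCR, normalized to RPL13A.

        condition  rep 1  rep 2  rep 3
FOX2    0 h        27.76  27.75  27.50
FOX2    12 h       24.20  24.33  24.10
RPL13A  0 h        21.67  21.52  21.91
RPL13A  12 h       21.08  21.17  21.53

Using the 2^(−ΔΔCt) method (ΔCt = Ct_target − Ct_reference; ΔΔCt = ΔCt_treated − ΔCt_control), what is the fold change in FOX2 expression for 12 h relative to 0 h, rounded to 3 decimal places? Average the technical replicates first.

Mean Ct: FOX2 0 h 27.670; FOX2 12 h 24.210; RPL13A 0 h 21.700; RPL13A 12 h 21.260
ΔCt(0 h) = 27.670 − 21.700 = 5.970
ΔCt(12 h) = 24.210 − 21.260 = 2.950
ΔΔCt = 2.950 − 5.970 = -3.020
Fold change = 2^(−(-3.020)) = 2^3.020 = 8.1117

8.112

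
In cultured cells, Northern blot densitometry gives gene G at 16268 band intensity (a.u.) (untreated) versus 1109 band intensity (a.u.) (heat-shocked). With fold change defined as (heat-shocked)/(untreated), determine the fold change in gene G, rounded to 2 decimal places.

0.07

Fold change = 1109 / 16268 = 0.068
gene G is downregulated.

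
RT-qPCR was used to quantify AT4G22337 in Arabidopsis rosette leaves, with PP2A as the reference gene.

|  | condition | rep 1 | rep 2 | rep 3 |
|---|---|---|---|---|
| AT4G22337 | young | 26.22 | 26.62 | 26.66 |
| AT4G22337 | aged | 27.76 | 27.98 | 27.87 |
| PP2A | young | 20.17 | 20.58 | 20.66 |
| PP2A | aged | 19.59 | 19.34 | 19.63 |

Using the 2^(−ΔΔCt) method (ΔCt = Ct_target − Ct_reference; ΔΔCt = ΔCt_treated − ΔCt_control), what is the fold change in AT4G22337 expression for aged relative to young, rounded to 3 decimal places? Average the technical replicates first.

0.200

Mean Ct: AT4G22337 young 26.500; AT4G22337 aged 27.870; PP2A young 20.470; PP2A aged 19.520
ΔCt(young) = 26.500 − 20.470 = 6.030
ΔCt(aged) = 27.870 − 19.520 = 8.350
ΔΔCt = 8.350 − 6.030 = 2.320
Fold change = 2^(−2.320) = 0.2003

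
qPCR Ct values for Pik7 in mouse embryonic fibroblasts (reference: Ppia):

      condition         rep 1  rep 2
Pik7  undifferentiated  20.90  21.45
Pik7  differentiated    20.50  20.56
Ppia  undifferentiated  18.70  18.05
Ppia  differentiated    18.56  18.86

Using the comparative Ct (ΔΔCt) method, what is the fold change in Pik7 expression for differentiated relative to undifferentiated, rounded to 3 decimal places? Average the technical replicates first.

1.972

Mean Ct: Pik7 undifferentiated 21.175; Pik7 differentiated 20.530; Ppia undifferentiated 18.375; Ppia differentiated 18.710
ΔCt(undifferentiated) = 21.175 − 18.375 = 2.800
ΔCt(differentiated) = 20.530 − 18.710 = 1.820
ΔΔCt = 1.820 − 2.800 = -0.980
Fold change = 2^(−(-0.980)) = 2^0.980 = 1.9725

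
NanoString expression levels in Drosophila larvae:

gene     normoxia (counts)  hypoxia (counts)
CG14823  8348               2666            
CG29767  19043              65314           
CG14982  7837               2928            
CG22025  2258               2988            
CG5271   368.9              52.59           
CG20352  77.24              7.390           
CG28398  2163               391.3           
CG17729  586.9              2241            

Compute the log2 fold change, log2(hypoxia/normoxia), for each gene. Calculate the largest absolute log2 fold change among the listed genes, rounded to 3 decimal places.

3.386

log2(2666/8348) = -1.647  (CG14823)
log2(65314/19043) = 1.778  (CG29767)
log2(2928/7837) = -1.420  (CG14982)
log2(2988/2258) = 0.404  (CG22025)
log2(52.59/368.9) = -2.810  (CG5271)
log2(7.390/77.24) = -3.386  (CG20352)
log2(391.3/2163) = -2.467  (CG28398)
log2(2241/586.9) = 1.933  (CG17729)
The largest magnitude belongs to CG20352.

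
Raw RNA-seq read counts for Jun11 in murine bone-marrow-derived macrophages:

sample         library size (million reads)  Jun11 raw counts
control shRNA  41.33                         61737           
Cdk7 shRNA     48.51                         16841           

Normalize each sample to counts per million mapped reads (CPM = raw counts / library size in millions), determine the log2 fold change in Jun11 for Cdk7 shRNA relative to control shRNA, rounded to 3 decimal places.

CPM(control shRNA) = 61737 / 41.33 = 1493.7576
CPM(Cdk7 shRNA) = 16841 / 48.51 = 347.1655
Fold change = 347.1655 / 1493.7576 = 0.23241
log2(0.23241) = -2.1053

-2.105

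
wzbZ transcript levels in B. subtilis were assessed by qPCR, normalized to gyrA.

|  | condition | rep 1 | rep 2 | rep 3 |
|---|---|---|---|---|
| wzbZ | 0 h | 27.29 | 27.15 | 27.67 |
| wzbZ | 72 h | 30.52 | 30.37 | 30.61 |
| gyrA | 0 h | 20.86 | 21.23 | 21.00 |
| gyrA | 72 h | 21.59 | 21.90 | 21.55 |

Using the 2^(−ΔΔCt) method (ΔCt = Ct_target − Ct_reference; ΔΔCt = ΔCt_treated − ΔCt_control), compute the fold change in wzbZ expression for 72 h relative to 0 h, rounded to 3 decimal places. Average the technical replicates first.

Mean Ct: wzbZ 0 h 27.370; wzbZ 72 h 30.500; gyrA 0 h 21.030; gyrA 72 h 21.680
ΔCt(0 h) = 27.370 − 21.030 = 6.340
ΔCt(72 h) = 30.500 − 21.680 = 8.820
ΔΔCt = 8.820 − 6.340 = 2.480
Fold change = 2^(−2.480) = 0.1792

0.179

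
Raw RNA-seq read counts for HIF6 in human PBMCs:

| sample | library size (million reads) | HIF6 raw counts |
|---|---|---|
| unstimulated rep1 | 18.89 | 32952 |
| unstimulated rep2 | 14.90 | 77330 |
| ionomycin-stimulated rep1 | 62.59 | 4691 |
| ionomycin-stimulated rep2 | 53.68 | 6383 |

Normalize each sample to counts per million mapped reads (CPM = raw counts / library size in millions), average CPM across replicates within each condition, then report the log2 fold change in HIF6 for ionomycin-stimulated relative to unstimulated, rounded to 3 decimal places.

-5.161

CPM(unstimulated rep1) = 32952 / 18.89 = 1744.4150
CPM(unstimulated rep2) = 77330 / 14.90 = 5189.9329
CPM(ionomycin-stimulated rep1) = 4691 / 62.59 = 74.9481
CPM(ionomycin-stimulated rep2) = 6383 / 53.68 = 118.9083
mean CPM(unstimulated) = 3467.1740; mean CPM(ionomycin-stimulated) = 96.9282
Fold change = 96.9282 / 3467.1740 = 0.02796
log2(0.02796) = -5.1607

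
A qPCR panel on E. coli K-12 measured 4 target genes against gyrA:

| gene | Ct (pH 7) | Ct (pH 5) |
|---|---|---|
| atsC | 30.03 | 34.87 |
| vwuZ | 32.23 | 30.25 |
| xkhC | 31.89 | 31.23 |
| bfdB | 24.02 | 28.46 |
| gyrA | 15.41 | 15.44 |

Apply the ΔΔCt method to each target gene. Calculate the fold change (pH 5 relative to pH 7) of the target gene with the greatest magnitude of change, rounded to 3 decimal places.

atsC: ΔΔCt = (34.87−15.44) − (30.03−15.41) = 19.43 − 14.62 = 4.81; fold change = 2^-4.81 = 0.036
vwuZ: ΔΔCt = (30.25−15.44) − (32.23−15.41) = 14.81 − 16.82 = -2.01; fold change = 2^2.01 = 4.028
xkhC: ΔΔCt = (31.23−15.44) − (31.89−15.41) = 15.79 − 16.48 = -0.69; fold change = 2^0.69 = 1.613
bfdB: ΔΔCt = (28.46−15.44) − (24.02−15.41) = 13.02 − 8.61 = 4.41; fold change = 2^-4.41 = 0.047
atsC has the largest |ΔΔCt| = 4.81.

0.036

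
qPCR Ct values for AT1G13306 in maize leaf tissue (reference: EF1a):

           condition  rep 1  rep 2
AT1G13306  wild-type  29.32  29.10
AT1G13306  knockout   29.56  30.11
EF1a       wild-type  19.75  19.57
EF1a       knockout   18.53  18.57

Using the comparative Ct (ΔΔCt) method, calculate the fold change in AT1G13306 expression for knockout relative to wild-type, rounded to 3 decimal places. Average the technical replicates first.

Mean Ct: AT1G13306 wild-type 29.210; AT1G13306 knockout 29.835; EF1a wild-type 19.660; EF1a knockout 18.550
ΔCt(wild-type) = 29.210 − 19.660 = 9.550
ΔCt(knockout) = 29.835 − 18.550 = 11.285
ΔΔCt = 11.285 − 9.550 = 1.735
Fold change = 2^(−1.735) = 0.3004

0.300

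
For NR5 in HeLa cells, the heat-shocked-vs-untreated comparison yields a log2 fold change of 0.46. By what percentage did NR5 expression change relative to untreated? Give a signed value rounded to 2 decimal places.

Fold change = 2^(0.46) = 1.3755
Percent change = (FC − 1) × 100% = (1.3755 − 1) × 100 = 37.55%

37.55%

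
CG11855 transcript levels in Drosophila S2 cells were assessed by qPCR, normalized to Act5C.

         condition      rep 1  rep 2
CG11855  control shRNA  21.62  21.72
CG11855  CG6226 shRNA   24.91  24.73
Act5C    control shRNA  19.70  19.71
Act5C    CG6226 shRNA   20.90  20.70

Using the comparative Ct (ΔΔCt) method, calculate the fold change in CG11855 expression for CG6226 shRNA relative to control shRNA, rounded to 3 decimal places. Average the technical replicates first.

0.241

Mean Ct: CG11855 control shRNA 21.670; CG11855 CG6226 shRNA 24.820; Act5C control shRNA 19.705; Act5C CG6226 shRNA 20.800
ΔCt(control shRNA) = 21.670 − 19.705 = 1.965
ΔCt(CG6226 shRNA) = 24.820 − 20.800 = 4.020
ΔΔCt = 4.020 − 1.965 = 2.055
Fold change = 2^(−2.055) = 0.2406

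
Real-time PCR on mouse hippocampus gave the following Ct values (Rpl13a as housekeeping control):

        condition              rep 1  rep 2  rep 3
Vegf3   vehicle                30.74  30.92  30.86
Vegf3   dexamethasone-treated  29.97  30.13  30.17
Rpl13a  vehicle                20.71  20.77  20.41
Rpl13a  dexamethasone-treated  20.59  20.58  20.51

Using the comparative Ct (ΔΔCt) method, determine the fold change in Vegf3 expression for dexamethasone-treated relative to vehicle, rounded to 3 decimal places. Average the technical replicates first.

1.602

Mean Ct: Vegf3 vehicle 30.840; Vegf3 dexamethasone-treated 30.090; Rpl13a vehicle 20.630; Rpl13a dexamethasone-treated 20.560
ΔCt(vehicle) = 30.840 − 20.630 = 10.210
ΔCt(dexamethasone-treated) = 30.090 − 20.560 = 9.530
ΔΔCt = 9.530 − 10.210 = -0.680
Fold change = 2^(−(-0.680)) = 2^0.680 = 1.6021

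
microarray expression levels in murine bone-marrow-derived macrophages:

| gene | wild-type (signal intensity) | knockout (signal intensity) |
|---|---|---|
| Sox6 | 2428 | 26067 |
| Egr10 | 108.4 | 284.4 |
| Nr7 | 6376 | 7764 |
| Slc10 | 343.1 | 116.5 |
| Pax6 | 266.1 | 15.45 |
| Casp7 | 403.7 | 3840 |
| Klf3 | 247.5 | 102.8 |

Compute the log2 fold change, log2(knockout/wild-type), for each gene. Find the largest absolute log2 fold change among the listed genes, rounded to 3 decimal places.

log2(26067/2428) = 3.424  (Sox6)
log2(284.4/108.4) = 1.392  (Egr10)
log2(7764/6376) = 0.284  (Nr7)
log2(116.5/343.1) = -1.558  (Slc10)
log2(15.45/266.1) = -4.106  (Pax6)
log2(3840/403.7) = 3.250  (Casp7)
log2(102.8/247.5) = -1.268  (Klf3)
The largest magnitude belongs to Pax6.

4.106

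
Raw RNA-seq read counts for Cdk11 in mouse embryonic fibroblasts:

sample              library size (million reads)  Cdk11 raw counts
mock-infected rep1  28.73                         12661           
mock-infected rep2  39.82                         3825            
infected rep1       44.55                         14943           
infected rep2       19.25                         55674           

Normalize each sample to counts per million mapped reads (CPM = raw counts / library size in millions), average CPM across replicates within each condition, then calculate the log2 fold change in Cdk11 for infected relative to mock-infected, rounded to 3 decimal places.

CPM(mock-infected rep1) = 12661 / 28.73 = 440.6892
CPM(mock-infected rep2) = 3825 / 39.82 = 96.0573
CPM(infected rep1) = 14943 / 44.55 = 335.4209
CPM(infected rep2) = 55674 / 19.25 = 2892.1558
mean CPM(mock-infected) = 268.3732; mean CPM(infected) = 1613.7884
Fold change = 1613.7884 / 268.3732 = 6.01322
log2(6.01322) = 2.5881

2.588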